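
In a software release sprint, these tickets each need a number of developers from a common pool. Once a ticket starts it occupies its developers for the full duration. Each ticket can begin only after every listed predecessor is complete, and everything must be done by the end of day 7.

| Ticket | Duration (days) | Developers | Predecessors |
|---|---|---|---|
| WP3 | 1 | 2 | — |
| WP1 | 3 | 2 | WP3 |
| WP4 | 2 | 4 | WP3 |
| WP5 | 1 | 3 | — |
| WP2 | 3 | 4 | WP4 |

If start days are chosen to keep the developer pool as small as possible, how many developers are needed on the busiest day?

6

Schedule WP3@1, WP1@2, WP4@2, WP5@1, WP2@4: d1:5  d2:6  d3:6  d4:6  d5:4  d6:4  d7:0 — peak 6.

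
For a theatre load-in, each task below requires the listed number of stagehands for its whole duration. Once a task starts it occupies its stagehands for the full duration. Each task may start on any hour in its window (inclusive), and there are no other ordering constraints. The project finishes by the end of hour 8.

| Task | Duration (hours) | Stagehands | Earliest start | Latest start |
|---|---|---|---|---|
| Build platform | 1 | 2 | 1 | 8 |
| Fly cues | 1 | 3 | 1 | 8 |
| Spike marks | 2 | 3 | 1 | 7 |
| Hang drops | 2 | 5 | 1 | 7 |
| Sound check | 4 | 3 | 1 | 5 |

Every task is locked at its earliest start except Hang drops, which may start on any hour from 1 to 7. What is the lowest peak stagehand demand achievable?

11

Hang drops@1: h1:16  h2:11  h3:3  h4:3  h5:0  h6:0  h7:0  h8:0 → peak 16
Hang drops@2: h1:11  h2:11  h3:8  h4:3  h5:0  h6:0  h7:0  h8:0 → peak 11
Hang drops@3: h1:11  h2:6  h3:8  h4:8  h5:0  h6:0  h7:0  h8:0 → peak 11
Hang drops@4: h1:11  h2:6  h3:3  h4:8  h5:5  h6:0  h7:0  h8:0 → peak 11
Hang drops@5: h1:11  h2:6  h3:3  h4:3  h5:5  h6:5  h7:0  h8:0 → peak 11
Hang drops@6: h1:11  h2:6  h3:3  h4:3  h5:0  h6:5  h7:5  h8:0 → peak 11
Hang drops@7: h1:11  h2:6  h3:3  h4:3  h5:0  h6:0  h7:5  h8:5 → peak 11
Best is Hang drops@2, peak 11.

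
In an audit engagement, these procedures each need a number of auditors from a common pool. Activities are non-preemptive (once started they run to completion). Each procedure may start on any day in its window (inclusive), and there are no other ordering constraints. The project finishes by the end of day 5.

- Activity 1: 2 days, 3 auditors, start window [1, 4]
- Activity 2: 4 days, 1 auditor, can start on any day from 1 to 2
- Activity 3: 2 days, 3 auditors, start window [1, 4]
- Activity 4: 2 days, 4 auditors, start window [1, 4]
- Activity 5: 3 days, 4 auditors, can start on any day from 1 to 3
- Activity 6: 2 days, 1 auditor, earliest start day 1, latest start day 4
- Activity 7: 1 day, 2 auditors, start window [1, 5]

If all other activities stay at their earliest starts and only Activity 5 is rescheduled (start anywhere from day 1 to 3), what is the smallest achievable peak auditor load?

14

Activity 5@1: d1:18  d2:16  d3:5  d4:1  d5:0 → peak 18
Activity 5@2: d1:14  d2:16  d3:5  d4:5  d5:0 → peak 16
Activity 5@3: d1:14  d2:12  d3:5  d4:5  d5:4 → peak 14
Best is Activity 5@3, peak 14.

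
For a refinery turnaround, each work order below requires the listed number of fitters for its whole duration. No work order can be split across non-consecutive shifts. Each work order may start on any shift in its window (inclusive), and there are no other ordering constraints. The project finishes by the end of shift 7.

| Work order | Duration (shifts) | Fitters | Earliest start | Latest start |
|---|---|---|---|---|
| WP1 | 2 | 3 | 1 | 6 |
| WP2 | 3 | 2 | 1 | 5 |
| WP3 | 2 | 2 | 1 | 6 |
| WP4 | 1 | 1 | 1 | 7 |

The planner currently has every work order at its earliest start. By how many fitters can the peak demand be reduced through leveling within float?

Early-start peak: s1:8  s2:7  s3:2  s4:0  s5:0  s6:0  s7:0 ⇒ 8.
Leveled (WP1@1, WP2@3, WP3@6, WP4@3): s1:3  s2:3  s3:3  s4:2  s5:2  s6:2  s7:2 ⇒ 3.
Reduction 8 − 3 = 5.

5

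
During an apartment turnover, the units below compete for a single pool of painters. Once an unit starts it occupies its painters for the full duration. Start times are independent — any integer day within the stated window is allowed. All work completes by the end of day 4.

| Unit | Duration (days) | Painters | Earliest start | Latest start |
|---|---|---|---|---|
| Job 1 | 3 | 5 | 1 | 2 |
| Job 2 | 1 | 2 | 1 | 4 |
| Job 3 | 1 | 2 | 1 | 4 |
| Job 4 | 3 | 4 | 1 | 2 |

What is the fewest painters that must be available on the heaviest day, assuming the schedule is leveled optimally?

9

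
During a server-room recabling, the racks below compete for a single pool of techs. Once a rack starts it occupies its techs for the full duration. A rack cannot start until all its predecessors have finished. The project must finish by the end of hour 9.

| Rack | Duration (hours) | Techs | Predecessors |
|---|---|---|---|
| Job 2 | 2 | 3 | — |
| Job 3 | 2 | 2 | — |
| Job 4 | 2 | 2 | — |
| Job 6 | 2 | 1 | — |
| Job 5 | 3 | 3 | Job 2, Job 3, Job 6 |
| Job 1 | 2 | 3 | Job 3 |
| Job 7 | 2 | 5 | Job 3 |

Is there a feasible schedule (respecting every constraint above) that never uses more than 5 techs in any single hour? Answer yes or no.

Schedule Job 2@1, Job 3@1, Job 4@5, Job 6@3, Job 5@5, Job 1@3, Job 7@8: h1:5  h2:5  h3:4  h4:4  h5:5  h6:5  h7:3  h8:5  h9:5 — peak 5 ≤ 5.

yes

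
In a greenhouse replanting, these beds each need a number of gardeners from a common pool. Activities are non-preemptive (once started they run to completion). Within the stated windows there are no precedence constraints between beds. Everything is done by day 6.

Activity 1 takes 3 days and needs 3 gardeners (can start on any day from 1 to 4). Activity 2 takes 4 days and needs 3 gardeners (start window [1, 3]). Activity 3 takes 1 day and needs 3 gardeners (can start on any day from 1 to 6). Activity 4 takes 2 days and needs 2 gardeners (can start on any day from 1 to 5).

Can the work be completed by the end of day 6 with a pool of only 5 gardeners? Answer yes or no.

no

The minimum achievable peak is 6; 5 < 6, so no feasible schedule stays within the cap.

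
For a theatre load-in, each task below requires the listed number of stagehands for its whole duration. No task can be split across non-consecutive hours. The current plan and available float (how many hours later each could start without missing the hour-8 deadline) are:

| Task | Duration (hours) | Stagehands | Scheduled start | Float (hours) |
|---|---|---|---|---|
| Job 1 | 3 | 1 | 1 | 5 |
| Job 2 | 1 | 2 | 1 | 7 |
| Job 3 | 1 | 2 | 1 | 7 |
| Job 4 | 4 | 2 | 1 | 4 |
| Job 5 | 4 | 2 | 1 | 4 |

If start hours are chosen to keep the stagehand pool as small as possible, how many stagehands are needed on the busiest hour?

Early-start (Job 1@1, Job 2@1, Job 3@1, Job 4@1, Job 5@1) gives peak 9: h1:9  h2:5  h3:5  h4:4  h5:0  h6:0  h7:0  h8:0.
Shift Job 3→2, Job 4→3, Job 5→4.
Schedule Job 1@1, Job 2@1, Job 3@2, Job 4@3, Job 5@4: h1:3  h2:3  h3:3  h4:4  h5:4  h6:4  h7:2  h8:0 — peak 4.

4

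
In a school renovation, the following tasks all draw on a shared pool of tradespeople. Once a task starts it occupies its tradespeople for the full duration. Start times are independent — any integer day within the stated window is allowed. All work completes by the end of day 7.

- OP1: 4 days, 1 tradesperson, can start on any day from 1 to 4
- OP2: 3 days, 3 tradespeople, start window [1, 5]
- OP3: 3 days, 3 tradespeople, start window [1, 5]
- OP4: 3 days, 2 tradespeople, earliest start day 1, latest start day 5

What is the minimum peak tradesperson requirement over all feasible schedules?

Early-start (OP1@1, OP2@1, OP3@1, OP4@1) gives peak 9: d1:9  d2:9  d3:9  d4:1  d5:0  d6:0  d7:0.
Shift OP3→4, OP4→5.
Schedule OP1@1, OP2@1, OP3@4, OP4@5: d1:4  d2:4  d3:4  d4:4  d5:5  d6:5  d7:2 — peak 5.

5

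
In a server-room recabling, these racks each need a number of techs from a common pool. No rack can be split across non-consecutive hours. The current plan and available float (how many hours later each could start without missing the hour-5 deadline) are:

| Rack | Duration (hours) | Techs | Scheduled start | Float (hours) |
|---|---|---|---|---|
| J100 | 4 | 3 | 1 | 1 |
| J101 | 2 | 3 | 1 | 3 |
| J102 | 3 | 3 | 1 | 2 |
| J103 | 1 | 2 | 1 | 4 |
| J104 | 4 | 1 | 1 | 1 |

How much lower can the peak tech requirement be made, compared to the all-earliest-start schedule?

5

Early-start peak: h1:12  h2:10  h3:7  h4:4  h5:0 ⇒ 12.
Leveled (J100@1, J101@1, J102@3, J103@5, J104@1): h1:7  h2:7  h3:7  h4:7  h5:5 ⇒ 7.
Reduction 12 − 7 = 5.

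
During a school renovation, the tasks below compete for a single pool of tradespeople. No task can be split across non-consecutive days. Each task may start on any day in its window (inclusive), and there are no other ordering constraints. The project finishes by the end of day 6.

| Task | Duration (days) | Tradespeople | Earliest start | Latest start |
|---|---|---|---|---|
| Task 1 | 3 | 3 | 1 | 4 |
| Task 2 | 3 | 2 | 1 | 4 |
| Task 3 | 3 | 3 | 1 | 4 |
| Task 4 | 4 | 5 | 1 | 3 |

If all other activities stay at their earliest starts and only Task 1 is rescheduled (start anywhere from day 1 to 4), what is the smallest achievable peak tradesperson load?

10

Task 1@1: d1:13  d2:13  d3:13  d4:5  d5:0  d6:0 → peak 13
Task 1@2: d1:10  d2:13  d3:13  d4:8  d5:0  d6:0 → peak 13
Task 1@3: d1:10  d2:10  d3:13  d4:8  d5:3  d6:0 → peak 13
Task 1@4: d1:10  d2:10  d3:10  d4:8  d5:3  d6:3 → peak 10
Best is Task 1@4, peak 10.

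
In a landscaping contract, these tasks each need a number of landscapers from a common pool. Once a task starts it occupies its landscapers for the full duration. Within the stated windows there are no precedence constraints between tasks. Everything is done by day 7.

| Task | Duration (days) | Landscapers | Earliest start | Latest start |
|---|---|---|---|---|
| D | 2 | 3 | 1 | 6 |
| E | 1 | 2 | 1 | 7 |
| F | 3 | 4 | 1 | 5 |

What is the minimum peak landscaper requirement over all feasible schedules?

Early-start (D@1, E@1, F@1) gives peak 9: d1:9  d2:7  d3:4  d4:0  d5:0  d6:0  d7:0.
Shift E→3, F→4.
Schedule D@1, E@3, F@4: d1:3  d2:3  d3:2  d4:4  d5:4  d6:4  d7:0 — peak 4.

4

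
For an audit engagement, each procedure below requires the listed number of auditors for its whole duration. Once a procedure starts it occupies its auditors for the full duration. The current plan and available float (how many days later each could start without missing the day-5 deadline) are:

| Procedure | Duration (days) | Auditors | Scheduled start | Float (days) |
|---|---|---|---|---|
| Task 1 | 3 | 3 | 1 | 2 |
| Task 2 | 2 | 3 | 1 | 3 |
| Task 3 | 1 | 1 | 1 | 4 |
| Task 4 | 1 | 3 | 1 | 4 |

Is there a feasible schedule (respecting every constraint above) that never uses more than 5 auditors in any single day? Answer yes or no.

no

The minimum achievable peak is 6; 5 < 6, so no feasible schedule stays within the cap.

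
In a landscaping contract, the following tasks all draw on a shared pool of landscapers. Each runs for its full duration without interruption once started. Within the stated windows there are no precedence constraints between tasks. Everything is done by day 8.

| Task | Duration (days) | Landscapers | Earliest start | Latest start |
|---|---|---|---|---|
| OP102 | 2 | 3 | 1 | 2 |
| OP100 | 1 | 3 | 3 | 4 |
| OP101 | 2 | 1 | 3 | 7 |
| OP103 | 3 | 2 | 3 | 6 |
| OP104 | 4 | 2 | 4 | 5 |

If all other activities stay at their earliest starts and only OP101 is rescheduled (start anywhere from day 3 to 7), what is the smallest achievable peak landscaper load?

OP101@3: d1:3  d2:3  d3:6  d4:5  d5:4  d6:2  d7:2  d8:0 → peak 6
OP101@4: d1:3  d2:3  d3:5  d4:5  d5:5  d6:2  d7:2  d8:0 → peak 5
OP101@5: d1:3  d2:3  d3:5  d4:4  d5:5  d6:3  d7:2  d8:0 → peak 5
OP101@6: d1:3  d2:3  d3:5  d4:4  d5:4  d6:3  d7:3  d8:0 → peak 5
OP101@7: d1:3  d2:3  d3:5  d4:4  d5:4  d6:2  d7:3  d8:1 → peak 5
Best is OP101@4, peak 5.

5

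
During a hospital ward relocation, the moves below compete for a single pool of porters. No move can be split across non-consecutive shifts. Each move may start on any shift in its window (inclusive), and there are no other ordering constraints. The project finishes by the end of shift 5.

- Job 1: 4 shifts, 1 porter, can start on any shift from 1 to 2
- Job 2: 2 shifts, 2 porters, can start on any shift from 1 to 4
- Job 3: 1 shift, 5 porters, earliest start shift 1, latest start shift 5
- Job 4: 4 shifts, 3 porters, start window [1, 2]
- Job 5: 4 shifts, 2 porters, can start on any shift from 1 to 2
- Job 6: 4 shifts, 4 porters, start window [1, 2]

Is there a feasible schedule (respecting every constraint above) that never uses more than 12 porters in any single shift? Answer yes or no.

yes

Schedule Job 1@1, Job 2@1, Job 3@1, Job 4@1, Job 5@2, Job 6@2: s1:11  s2:12  s3:10  s4:10  s5:6 — peak 12 ≤ 12.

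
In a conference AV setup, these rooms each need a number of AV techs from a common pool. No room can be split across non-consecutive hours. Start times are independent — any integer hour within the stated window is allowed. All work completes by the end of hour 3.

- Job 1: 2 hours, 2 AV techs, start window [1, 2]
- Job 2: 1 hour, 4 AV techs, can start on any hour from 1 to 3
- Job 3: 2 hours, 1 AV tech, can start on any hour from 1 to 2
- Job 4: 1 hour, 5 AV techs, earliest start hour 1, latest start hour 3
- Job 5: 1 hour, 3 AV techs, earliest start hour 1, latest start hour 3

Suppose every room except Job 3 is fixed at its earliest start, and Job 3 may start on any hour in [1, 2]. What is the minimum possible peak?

14

Job 3@1: h1:15  h2:3  h3:0 → peak 15
Job 3@2: h1:14  h2:3  h3:1 → peak 14
Best is Job 3@2, peak 14.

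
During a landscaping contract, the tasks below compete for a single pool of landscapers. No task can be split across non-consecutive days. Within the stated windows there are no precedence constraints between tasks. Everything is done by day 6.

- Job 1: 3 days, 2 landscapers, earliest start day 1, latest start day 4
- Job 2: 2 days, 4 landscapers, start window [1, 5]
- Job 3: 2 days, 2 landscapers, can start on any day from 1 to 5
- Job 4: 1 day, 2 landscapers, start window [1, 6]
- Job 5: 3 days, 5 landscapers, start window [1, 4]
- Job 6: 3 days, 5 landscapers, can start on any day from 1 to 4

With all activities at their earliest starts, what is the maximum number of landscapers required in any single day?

Early-start schedule: Job 1@1, Job 2@1, Job 3@1, Job 4@1, Job 5@1, Job 6@1.
Load per day: day 1: 20, day 2: 18, day 3: 12, day 4: 0, day 5: 0, day 6: 0.
Peak is 20.

20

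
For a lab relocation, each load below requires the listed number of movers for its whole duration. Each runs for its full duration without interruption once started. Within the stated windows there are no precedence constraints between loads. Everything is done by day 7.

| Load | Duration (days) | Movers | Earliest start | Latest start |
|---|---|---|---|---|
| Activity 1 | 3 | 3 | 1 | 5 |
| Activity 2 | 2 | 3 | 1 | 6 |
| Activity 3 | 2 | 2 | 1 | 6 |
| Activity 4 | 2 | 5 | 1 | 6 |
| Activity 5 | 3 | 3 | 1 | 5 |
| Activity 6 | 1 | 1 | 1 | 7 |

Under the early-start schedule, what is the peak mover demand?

Early-start schedule: Activity 1@1, Activity 2@1, Activity 3@1, Activity 4@1, Activity 5@1, Activity 6@1.
Load per day: day 1: 17, day 2: 16, day 3: 6, day 4: 0, day 5: 0, day 6: 0, day 7: 0.
Peak is 17.

17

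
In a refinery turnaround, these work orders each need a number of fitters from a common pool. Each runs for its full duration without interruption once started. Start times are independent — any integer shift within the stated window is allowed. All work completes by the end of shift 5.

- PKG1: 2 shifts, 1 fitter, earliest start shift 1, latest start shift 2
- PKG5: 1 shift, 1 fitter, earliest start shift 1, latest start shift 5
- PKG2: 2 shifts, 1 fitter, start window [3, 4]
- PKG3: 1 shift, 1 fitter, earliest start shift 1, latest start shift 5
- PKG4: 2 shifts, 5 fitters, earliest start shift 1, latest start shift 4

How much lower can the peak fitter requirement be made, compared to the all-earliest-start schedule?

Early-start peak: s1:8  s2:6  s3:1  s4:1  s5:0 ⇒ 8.
Leveled (PKG1@1, PKG5@1, PKG2@3, PKG3@1, PKG4@2): s1:3  s2:6  s3:6  s4:1  s5:0 ⇒ 6.
Reduction 8 − 6 = 2.

2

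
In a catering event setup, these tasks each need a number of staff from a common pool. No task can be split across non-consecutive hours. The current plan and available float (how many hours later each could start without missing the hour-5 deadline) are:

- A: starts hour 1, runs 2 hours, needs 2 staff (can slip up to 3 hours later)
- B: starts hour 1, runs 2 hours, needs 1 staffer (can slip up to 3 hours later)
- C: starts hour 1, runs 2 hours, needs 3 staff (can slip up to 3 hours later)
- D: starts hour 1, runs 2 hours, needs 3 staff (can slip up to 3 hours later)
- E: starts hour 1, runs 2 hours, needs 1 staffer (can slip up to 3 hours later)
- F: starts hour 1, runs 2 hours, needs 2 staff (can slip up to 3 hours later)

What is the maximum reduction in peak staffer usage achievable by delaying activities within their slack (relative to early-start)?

6

Early-start peak: h1:12  h2:12  h3:0  h4:0  h5:0 ⇒ 12.
Leveled (A@1, B@1, C@1, D@3, E@3, F@3): h1:6  h2:6  h3:6  h4:6  h5:0 ⇒ 6.
Reduction 12 − 6 = 6.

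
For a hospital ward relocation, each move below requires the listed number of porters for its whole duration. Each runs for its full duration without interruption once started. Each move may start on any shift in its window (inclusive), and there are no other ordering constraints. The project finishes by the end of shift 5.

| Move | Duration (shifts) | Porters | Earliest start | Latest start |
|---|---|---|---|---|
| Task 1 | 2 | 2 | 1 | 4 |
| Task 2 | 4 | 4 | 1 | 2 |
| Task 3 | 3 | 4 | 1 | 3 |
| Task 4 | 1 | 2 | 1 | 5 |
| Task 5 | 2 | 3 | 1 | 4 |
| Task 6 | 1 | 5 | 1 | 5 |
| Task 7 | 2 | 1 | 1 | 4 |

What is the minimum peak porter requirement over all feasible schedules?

Early-start (Task 1@1, Task 2@1, Task 3@1, Task 4@1, Task 5@1, Task 6@1, Task 7@1) gives peak 21: s1:21  s2:14  s3:8  s4:4  s5:0.
Shift Task 4→3, Task 5→4, Task 6→5, Task 7→4.
Schedule Task 1@1, Task 2@1, Task 3@1, Task 4@3, Task 5@4, Task 6@5, Task 7@4: s1:10  s2:10  s3:10  s4:8  s5:9 — peak 10.
Total porter-shifts = 47 over 5 shifts ⇒ peak ≥ ⌈47/5⌉ = 10, so 10 is optimal.

10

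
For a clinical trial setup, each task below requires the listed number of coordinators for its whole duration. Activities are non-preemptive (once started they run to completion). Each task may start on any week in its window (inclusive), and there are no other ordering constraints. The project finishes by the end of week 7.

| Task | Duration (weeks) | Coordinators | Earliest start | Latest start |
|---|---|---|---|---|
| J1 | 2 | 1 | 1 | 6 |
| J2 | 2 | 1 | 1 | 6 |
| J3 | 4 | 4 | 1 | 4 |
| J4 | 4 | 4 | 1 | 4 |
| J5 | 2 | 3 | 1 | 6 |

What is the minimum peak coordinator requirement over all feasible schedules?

Early-start (J1@1, J2@1, J3@1, J4@1, J5@1) gives peak 13: w1:13  w2:13  w3:8  w4:8  w5:0  w6:0  w7:0.
Shift J4→3, J5→5.
Schedule J1@1, J2@1, J3@1, J4@3, J5@5: w1:6  w2:6  w3:8  w4:8  w5:7  w6:7  w7:0 — peak 8.

8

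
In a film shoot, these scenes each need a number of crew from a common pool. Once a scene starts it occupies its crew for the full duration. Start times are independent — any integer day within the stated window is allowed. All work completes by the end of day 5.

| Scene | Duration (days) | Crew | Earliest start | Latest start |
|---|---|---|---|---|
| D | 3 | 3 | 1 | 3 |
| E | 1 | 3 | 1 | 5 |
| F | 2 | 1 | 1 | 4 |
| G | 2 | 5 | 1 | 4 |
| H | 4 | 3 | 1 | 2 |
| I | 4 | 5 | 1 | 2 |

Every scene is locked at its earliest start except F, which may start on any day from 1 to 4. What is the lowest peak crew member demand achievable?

F@1: d1:20  d2:17  d3:11  d4:8  d5:0 → peak 20
F@2: d1:19  d2:17  d3:12  d4:8  d5:0 → peak 19
F@3: d1:19  d2:16  d3:12  d4:9  d5:0 → peak 19
F@4: d1:19  d2:16  d3:11  d4:9  d5:1 → peak 19
Best is F@2, peak 19.

19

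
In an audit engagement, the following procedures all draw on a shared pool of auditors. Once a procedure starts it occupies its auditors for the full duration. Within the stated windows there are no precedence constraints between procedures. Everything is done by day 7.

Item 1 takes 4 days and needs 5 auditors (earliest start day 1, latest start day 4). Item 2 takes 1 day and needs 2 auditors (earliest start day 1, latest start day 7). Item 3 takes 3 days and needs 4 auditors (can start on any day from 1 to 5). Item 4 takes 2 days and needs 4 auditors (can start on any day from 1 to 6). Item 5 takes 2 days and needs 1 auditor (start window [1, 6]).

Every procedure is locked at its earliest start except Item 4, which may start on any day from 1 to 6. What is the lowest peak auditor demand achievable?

Item 4@1: d1:16  d2:14  d3:9  d4:5  d5:0  d6:0  d7:0 → peak 16
Item 4@2: d1:12  d2:14  d3:13  d4:5  d5:0  d6:0  d7:0 → peak 14
Item 4@3: d1:12  d2:10  d3:13  d4:9  d5:0  d6:0  d7:0 → peak 13
Item 4@4: d1:12  d2:10  d3:9  d4:9  d5:4  d6:0  d7:0 → peak 12
Item 4@5: d1:12  d2:10  d3:9  d4:5  d5:4  d6:4  d7:0 → peak 12
Item 4@6: d1:12  d2:10  d3:9  d4:5  d5:0  d6:4  d7:4 → peak 12
Best is Item 4@4, peak 12.

12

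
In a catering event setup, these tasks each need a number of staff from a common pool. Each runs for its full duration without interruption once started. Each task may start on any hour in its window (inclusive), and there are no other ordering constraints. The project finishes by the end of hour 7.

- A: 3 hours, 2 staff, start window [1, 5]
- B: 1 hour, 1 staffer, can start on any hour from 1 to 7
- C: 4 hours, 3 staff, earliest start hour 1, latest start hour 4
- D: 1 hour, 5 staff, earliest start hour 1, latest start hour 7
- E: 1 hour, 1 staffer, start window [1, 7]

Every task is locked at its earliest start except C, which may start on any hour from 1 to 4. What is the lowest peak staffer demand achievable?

C@1: h1:12  h2:5  h3:5  h4:3  h5:0  h6:0  h7:0 → peak 12
C@2: h1:9  h2:5  h3:5  h4:3  h5:3  h6:0  h7:0 → peak 9
C@3: h1:9  h2:2  h3:5  h4:3  h5:3  h6:3  h7:0 → peak 9
C@4: h1:9  h2:2  h3:2  h4:3  h5:3  h6:3  h7:3 → peak 9
Best is C@2, peak 9.

9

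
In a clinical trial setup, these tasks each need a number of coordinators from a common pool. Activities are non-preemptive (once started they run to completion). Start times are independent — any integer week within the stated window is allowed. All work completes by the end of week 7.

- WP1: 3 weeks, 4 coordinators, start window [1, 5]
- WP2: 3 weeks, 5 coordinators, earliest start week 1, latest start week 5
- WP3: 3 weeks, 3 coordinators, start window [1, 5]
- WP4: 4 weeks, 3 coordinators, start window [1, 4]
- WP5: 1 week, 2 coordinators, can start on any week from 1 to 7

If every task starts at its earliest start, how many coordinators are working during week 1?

17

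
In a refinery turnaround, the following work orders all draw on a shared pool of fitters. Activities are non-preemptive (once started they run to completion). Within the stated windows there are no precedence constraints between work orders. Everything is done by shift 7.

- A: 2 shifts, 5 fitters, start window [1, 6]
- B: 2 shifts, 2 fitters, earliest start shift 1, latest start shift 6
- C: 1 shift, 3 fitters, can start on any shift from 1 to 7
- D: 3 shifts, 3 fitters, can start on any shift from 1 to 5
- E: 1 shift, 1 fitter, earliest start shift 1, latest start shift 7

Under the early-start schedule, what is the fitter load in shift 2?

At early start, shift 2 has: A, B, D.
Demand: 5 + 2 + 3 = 10.

10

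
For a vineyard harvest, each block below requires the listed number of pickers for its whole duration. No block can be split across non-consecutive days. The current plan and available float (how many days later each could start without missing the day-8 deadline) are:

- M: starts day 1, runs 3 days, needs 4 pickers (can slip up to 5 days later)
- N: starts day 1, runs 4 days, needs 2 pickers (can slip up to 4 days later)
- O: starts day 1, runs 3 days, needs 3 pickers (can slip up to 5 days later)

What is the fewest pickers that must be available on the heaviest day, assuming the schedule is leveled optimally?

Early-start (M@1, N@1, O@1) gives peak 9: d1:9  d2:9  d3:9  d4:2  d5:0  d6:0  d7:0  d8:0.
Shift N→4, O→4.
Schedule M@1, N@4, O@4: d1:4  d2:4  d3:4  d4:5  d5:5  d6:5  d7:2  d8:0 — peak 5.

5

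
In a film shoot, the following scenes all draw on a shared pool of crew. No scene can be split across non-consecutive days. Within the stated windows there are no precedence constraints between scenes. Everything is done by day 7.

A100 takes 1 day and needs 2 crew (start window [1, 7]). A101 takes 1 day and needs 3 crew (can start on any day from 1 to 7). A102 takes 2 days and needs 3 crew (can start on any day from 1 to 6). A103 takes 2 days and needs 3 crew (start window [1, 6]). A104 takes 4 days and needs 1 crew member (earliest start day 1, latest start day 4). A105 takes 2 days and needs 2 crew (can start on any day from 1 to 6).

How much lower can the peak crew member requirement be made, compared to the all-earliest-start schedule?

10

Early-start peak: d1:14  d2:9  d3:1  d4:1  d5:0  d6:0  d7:0 ⇒ 14.
Leveled (A100@1, A101@3, A102@4, A103@6, A104@2, A105@1): d1:4  d2:3  d3:4  d4:4  d5:4  d6:3  d7:3 ⇒ 4.
Reduction 14 − 4 = 10.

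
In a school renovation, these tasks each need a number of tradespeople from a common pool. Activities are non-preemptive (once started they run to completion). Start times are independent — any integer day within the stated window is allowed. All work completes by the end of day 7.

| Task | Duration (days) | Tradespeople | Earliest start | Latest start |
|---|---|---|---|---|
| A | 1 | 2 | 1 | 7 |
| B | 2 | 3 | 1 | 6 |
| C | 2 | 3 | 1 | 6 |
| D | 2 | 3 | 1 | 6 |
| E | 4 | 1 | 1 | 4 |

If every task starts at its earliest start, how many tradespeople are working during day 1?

At early start, day 1 has: A, B, C, D, E.
Demand: 2 + 3 + 3 + 3 + 1 = 12.

12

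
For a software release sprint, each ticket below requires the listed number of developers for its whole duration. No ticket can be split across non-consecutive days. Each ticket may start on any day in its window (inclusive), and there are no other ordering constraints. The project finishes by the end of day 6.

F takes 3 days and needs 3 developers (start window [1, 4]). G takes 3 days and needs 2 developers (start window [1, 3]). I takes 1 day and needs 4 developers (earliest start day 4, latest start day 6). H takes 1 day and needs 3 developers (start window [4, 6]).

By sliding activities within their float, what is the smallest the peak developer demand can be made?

5

Early-start (F@1, G@1, I@4, H@4) gives peak 7: d1:5  d2:5  d3:5  d4:7  d5:0  d6:0.
Shift H→5.
Schedule F@1, G@1, I@4, H@5: d1:5  d2:5  d3:5  d4:4  d5:3  d6:0 — peak 5.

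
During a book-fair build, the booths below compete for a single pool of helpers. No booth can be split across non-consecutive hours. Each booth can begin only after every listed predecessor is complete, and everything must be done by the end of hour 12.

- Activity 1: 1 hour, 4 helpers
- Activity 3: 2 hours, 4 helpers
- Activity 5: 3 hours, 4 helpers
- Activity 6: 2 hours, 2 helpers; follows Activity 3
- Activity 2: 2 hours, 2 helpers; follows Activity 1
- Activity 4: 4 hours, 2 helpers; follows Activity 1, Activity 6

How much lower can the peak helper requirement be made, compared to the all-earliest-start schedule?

Early-start peak: h1:12  h2:10  h3:8  h4:2  h5:2  h6:2  h7:2  h8:2  h9:0  h10:0  h11:0  h12:0 ⇒ 12.
Leveled (Activity 1@1, Activity 3@2, Activity 5@4, Activity 6@7, Activity 2@7, Activity 4@9): h1:4  h2:4  h3:4  h4:4  h5:4  h6:4  h7:4  h8:4  h9:2  h10:2  h11:2  h12:2 ⇒ 4.
Reduction 12 − 4 = 8.

8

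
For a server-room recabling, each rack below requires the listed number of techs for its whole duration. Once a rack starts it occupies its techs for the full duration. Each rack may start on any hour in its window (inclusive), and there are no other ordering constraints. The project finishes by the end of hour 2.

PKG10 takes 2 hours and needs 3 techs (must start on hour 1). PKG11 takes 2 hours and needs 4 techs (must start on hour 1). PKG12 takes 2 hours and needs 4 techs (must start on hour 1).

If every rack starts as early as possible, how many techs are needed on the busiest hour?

Early-start schedule: PKG10@1, PKG11@1, PKG12@1.
Load per hour: hour 1: 11, hour 2: 11.
Peak is 11.

11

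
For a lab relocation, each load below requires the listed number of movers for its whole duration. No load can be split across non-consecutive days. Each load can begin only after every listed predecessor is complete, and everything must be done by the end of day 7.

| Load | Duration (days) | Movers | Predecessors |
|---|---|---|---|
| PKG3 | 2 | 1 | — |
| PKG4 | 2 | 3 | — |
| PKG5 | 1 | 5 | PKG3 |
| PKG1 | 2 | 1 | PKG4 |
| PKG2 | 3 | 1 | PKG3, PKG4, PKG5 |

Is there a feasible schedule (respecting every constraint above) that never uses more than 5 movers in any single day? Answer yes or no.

Schedule PKG3@1, PKG4@1, PKG5@3, PKG1@4, PKG2@4: d1:4  d2:4  d3:5  d4:2  d5:2  d6:1  d7:0 — peak 5 ≤ 5.

yes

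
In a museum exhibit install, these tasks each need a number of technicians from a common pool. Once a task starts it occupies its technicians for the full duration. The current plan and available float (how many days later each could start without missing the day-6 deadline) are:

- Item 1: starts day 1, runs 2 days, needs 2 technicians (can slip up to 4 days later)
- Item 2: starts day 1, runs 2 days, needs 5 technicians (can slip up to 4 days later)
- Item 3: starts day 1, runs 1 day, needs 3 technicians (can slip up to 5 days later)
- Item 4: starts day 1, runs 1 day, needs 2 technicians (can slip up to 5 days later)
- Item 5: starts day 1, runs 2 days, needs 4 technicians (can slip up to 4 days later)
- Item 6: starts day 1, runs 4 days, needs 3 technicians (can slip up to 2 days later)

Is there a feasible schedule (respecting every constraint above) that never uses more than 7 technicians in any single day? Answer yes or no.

yes

Schedule Item 1@1, Item 2@1, Item 3@3, Item 4@4, Item 5@5, Item 6@3: d1:7  d2:7  d3:6  d4:5  d5:7  d6:7 — peak 7 ≤ 7.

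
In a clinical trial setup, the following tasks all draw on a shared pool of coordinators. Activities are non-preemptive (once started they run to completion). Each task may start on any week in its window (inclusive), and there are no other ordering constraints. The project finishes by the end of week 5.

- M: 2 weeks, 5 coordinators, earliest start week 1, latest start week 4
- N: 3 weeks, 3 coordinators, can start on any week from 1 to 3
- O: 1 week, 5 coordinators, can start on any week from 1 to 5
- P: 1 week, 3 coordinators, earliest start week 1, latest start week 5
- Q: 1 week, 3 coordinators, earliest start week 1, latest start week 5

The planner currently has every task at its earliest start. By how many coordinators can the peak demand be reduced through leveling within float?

Early-start peak: w1:19  w2:8  w3:3  w4:0  w5:0 ⇒ 19.
Leveled (M@1, N@1, O@3, P@4, Q@4): w1:8  w2:8  w3:8  w4:6  w5:0 ⇒ 8.
Reduction 19 − 8 = 11.

11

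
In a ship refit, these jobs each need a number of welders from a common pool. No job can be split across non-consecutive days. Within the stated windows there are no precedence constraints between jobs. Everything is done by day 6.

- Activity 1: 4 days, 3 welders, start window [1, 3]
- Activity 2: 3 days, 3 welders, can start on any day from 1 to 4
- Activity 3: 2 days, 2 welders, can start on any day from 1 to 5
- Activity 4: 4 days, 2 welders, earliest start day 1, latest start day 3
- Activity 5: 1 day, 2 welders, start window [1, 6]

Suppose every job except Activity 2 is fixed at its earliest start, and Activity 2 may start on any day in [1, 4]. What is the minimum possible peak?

9

Activity 2@1: d1:12  d2:10  d3:8  d4:5  d5:0  d6:0 → peak 12
Activity 2@2: d1:9  d2:10  d3:8  d4:8  d5:0  d6:0 → peak 10
Activity 2@3: d1:9  d2:7  d3:8  d4:8  d5:3  d6:0 → peak 9
Activity 2@4: d1:9  d2:7  d3:5  d4:8  d5:3  d6:3 → peak 9
Best is Activity 2@3, peak 9.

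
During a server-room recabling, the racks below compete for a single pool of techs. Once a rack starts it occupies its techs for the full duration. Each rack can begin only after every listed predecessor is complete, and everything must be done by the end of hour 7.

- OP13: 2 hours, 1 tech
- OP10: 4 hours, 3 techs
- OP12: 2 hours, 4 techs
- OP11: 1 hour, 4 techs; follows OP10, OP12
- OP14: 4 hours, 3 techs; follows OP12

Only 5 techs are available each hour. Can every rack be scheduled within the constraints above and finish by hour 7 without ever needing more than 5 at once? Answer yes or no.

no

Total tech-hours = 38; over 7 hours the average is 38/7 > 5, so some hour must exceed 5.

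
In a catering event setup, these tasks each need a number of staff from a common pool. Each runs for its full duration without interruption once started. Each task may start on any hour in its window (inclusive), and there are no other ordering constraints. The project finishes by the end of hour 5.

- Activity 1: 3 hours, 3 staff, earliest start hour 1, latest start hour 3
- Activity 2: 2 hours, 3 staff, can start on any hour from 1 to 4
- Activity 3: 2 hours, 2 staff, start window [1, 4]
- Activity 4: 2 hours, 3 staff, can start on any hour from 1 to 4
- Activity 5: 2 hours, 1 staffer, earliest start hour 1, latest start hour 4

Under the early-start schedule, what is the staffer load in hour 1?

At early start, hour 1 has: Activity 1, Activity 2, Activity 3, Activity 4, Activity 5.
Demand: 3 + 3 + 2 + 3 + 1 = 12.

12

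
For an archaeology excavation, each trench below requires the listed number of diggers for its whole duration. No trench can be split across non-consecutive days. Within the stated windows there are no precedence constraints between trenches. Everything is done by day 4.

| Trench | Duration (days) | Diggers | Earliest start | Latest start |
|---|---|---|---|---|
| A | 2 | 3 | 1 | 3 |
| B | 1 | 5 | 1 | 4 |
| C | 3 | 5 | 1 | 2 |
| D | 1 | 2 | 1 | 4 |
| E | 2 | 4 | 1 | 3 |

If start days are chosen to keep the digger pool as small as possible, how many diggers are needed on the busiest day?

Early-start (A@1, B@1, C@1, D@1, E@1) gives peak 19: d1:19  d2:12  d3:5  d4:0.
Shift C→2, E→3.
Schedule A@1, B@1, C@2, D@1, E@3: d1:10  d2:8  d3:9  d4:9 — peak 10.

10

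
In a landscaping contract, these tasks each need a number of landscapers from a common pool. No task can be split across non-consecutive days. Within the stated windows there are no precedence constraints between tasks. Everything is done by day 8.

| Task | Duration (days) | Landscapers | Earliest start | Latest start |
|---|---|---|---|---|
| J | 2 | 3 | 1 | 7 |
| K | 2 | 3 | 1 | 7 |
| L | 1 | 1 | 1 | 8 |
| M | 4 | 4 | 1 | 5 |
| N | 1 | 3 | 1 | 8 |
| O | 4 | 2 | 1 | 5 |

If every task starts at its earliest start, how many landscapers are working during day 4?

6

At early start, day 4 has: M, O.
Demand: 4 + 2 = 6.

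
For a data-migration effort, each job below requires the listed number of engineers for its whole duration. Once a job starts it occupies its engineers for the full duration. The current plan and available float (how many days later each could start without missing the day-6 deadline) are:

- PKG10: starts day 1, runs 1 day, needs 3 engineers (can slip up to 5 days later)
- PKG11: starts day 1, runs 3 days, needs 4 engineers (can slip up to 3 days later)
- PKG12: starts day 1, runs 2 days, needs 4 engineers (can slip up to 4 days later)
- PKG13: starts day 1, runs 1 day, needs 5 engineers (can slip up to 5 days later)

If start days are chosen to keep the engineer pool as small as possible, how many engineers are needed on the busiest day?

Early-start (PKG10@1, PKG11@1, PKG12@1, PKG13@1) gives peak 16: d1:16  d2:8  d3:4  d4:0  d5:0  d6:0.
Shift PKG12→4, PKG13→6.
Schedule PKG10@1, PKG11@1, PKG12@4, PKG13@6: d1:7  d2:4  d3:4  d4:4  d5:4  d6:5 — peak 7.

7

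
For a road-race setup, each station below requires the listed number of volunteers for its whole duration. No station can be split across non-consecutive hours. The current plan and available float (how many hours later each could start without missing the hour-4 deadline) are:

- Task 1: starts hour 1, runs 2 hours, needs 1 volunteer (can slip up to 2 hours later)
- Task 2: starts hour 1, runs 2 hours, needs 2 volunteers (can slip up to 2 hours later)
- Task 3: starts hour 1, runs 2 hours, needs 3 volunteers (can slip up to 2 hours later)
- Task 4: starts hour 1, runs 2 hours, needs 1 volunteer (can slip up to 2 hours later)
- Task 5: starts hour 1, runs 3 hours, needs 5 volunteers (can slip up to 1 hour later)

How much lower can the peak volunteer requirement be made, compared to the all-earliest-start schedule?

3

Early-start peak: h1:12  h2:12  h3:5  h4:0 ⇒ 12.
Leveled (Task 1@1, Task 2@1, Task 3@3, Task 4@1, Task 5@1): h1:9  h2:9  h3:8  h4:3 ⇒ 9.
Reduction 12 − 9 = 3.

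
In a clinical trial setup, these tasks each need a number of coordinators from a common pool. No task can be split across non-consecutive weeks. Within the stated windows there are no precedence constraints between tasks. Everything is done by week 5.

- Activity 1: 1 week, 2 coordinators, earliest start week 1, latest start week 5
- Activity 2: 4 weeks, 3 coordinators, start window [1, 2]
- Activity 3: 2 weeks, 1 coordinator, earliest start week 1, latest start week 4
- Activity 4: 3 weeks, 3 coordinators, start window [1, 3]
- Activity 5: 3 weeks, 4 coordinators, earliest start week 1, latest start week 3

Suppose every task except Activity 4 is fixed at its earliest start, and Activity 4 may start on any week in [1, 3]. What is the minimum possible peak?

10

Activity 4@1: w1:13  w2:11  w3:10  w4:3  w5:0 → peak 13
Activity 4@2: w1:10  w2:11  w3:10  w4:6  w5:0 → peak 11
Activity 4@3: w1:10  w2:8  w3:10  w4:6  w5:3 → peak 10
Best is Activity 4@3, peak 10.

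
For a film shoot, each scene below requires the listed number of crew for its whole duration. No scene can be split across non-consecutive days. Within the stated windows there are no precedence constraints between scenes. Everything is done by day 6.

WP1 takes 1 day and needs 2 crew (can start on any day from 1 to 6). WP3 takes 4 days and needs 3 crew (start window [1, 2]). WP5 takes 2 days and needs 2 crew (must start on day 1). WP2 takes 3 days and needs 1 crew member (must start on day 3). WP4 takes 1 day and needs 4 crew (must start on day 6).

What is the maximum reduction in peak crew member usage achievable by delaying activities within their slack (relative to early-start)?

2

Early-start peak: d1:7  d2:5  d3:4  d4:4  d5:1  d6:4 ⇒ 7.
Leveled (WP1@1, WP3@2, WP5@1, WP2@3, WP4@6): d1:4  d2:5  d3:4  d4:4  d5:4  d6:4 ⇒ 5.
Reduction 7 − 5 = 2.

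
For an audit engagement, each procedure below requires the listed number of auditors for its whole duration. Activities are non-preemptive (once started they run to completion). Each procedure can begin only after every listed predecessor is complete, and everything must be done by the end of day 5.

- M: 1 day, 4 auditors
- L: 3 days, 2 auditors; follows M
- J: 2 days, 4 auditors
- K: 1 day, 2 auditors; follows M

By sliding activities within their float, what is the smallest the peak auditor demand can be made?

Early-start (M@1, L@2, J@1, K@2) gives peak 8: d1:8  d2:8  d3:2  d4:2  d5:0.
Shift J→2, K→4.
Schedule M@1, L@2, J@2, K@4: d1:4  d2:6  d3:6  d4:4  d5:0 — peak 6.

6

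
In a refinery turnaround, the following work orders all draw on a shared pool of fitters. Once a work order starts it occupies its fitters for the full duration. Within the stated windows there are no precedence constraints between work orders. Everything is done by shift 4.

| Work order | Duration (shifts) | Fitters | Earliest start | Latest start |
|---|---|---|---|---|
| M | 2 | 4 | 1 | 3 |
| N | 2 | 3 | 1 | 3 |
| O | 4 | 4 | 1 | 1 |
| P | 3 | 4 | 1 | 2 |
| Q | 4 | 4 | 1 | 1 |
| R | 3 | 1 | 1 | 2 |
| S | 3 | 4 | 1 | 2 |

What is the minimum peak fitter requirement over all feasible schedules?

21

Early-start (M@1, N@1, O@1, P@1, Q@1, R@1, S@1) gives peak 24: s1:24  s2:24  s3:17  s4:8.
Shift N→3.
Schedule M@1, N@3, O@1, P@1, Q@1, R@1, S@1: s1:21  s2:21  s3:20  s4:11 — peak 21.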